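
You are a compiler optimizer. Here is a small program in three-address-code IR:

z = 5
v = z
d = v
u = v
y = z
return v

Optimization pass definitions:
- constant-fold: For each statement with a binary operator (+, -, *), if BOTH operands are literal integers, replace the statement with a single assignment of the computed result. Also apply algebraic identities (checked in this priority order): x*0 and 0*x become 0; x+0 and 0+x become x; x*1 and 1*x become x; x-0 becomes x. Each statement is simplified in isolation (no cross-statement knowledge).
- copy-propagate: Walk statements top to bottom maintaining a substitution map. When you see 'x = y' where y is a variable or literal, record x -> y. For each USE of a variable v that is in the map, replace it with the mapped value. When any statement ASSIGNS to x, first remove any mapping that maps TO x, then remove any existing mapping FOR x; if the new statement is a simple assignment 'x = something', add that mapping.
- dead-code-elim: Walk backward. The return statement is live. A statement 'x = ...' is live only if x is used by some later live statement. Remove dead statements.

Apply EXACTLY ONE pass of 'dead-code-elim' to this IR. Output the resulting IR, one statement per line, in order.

Applying dead-code-elim statement-by-statement:
  [6] return v  -> KEEP (return); live=['v']
  [5] y = z  -> DEAD (y not live)
  [4] u = v  -> DEAD (u not live)
  [3] d = v  -> DEAD (d not live)
  [2] v = z  -> KEEP; live=['z']
  [1] z = 5  -> KEEP; live=[]
Result (3 stmts):
  z = 5
  v = z
  return v

Answer: z = 5
v = z
return v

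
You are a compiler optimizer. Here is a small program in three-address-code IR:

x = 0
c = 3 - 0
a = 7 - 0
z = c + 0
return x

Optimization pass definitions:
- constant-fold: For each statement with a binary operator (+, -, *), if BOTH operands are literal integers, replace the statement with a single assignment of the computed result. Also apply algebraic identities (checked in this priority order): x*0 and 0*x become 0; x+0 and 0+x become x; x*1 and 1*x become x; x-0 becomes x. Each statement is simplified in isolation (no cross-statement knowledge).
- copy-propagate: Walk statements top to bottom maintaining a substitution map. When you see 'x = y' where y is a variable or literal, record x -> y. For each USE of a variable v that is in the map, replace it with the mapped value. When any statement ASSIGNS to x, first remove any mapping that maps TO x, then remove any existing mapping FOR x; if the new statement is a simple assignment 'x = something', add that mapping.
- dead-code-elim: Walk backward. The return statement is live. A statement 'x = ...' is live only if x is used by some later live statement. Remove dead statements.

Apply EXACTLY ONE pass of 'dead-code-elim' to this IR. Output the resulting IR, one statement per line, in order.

Answer: x = 0
return x

Derivation:
Applying dead-code-elim statement-by-statement:
  [5] return x  -> KEEP (return); live=['x']
  [4] z = c + 0  -> DEAD (z not live)
  [3] a = 7 - 0  -> DEAD (a not live)
  [2] c = 3 - 0  -> DEAD (c not live)
  [1] x = 0  -> KEEP; live=[]
Result (2 stmts):
  x = 0
  return x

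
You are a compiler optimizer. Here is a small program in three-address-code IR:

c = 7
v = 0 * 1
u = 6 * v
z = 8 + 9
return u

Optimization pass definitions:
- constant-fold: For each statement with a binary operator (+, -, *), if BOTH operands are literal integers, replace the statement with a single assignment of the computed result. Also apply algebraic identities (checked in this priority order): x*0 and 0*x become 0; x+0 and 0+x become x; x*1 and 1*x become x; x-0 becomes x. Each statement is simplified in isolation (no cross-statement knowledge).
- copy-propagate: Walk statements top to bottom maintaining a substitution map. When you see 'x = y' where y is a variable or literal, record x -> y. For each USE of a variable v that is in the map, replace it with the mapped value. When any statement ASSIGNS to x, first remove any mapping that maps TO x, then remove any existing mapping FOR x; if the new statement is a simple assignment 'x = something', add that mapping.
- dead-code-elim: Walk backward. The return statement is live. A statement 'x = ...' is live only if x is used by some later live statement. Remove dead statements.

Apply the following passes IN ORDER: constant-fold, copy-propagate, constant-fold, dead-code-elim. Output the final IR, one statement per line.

Initial IR:
  c = 7
  v = 0 * 1
  u = 6 * v
  z = 8 + 9
  return u
After constant-fold (5 stmts):
  c = 7
  v = 0
  u = 6 * v
  z = 17
  return u
After copy-propagate (5 stmts):
  c = 7
  v = 0
  u = 6 * 0
  z = 17
  return u
After constant-fold (5 stmts):
  c = 7
  v = 0
  u = 0
  z = 17
  return u
After dead-code-elim (2 stmts):
  u = 0
  return u

Answer: u = 0
return u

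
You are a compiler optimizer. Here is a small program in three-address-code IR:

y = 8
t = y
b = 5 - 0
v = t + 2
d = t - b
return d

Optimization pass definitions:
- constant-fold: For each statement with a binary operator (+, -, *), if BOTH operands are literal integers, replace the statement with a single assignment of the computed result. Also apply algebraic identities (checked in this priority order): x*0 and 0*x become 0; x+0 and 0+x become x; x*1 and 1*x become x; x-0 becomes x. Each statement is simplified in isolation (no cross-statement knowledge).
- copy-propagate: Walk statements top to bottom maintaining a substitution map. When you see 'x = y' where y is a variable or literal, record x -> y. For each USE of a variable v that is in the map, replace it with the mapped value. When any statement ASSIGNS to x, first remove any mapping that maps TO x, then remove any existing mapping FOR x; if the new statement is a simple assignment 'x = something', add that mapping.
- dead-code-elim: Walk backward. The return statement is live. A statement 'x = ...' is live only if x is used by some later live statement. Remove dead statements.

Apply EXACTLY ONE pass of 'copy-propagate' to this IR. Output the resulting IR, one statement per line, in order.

Answer: y = 8
t = 8
b = 5 - 0
v = 8 + 2
d = 8 - b
return d

Derivation:
Applying copy-propagate statement-by-statement:
  [1] y = 8  (unchanged)
  [2] t = y  -> t = 8
  [3] b = 5 - 0  (unchanged)
  [4] v = t + 2  -> v = 8 + 2
  [5] d = t - b  -> d = 8 - b
  [6] return d  (unchanged)
Result (6 stmts):
  y = 8
  t = 8
  b = 5 - 0
  v = 8 + 2
  d = 8 - b
  return d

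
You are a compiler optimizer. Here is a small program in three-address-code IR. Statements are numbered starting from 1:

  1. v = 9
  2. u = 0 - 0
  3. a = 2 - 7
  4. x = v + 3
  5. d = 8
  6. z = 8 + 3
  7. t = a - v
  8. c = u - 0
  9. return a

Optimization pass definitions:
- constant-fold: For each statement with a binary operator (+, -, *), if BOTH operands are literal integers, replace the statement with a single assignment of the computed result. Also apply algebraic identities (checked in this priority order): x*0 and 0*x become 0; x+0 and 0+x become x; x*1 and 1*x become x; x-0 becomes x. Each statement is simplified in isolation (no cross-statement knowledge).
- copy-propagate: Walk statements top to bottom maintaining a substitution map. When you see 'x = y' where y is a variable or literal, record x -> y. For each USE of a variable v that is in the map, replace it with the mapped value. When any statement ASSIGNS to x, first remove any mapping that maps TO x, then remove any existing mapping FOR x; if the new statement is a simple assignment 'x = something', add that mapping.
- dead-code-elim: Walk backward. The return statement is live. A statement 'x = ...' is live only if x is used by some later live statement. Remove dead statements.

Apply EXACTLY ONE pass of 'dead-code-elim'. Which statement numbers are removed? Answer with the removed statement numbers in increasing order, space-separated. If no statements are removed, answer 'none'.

Answer: 1 2 4 5 6 7 8

Derivation:
Backward liveness scan:
Stmt 1 'v = 9': DEAD (v not in live set [])
Stmt 2 'u = 0 - 0': DEAD (u not in live set [])
Stmt 3 'a = 2 - 7': KEEP (a is live); live-in = []
Stmt 4 'x = v + 3': DEAD (x not in live set ['a'])
Stmt 5 'd = 8': DEAD (d not in live set ['a'])
Stmt 6 'z = 8 + 3': DEAD (z not in live set ['a'])
Stmt 7 't = a - v': DEAD (t not in live set ['a'])
Stmt 8 'c = u - 0': DEAD (c not in live set ['a'])
Stmt 9 'return a': KEEP (return); live-in = ['a']
Removed statement numbers: [1, 2, 4, 5, 6, 7, 8]
Surviving IR:
  a = 2 - 7
  return a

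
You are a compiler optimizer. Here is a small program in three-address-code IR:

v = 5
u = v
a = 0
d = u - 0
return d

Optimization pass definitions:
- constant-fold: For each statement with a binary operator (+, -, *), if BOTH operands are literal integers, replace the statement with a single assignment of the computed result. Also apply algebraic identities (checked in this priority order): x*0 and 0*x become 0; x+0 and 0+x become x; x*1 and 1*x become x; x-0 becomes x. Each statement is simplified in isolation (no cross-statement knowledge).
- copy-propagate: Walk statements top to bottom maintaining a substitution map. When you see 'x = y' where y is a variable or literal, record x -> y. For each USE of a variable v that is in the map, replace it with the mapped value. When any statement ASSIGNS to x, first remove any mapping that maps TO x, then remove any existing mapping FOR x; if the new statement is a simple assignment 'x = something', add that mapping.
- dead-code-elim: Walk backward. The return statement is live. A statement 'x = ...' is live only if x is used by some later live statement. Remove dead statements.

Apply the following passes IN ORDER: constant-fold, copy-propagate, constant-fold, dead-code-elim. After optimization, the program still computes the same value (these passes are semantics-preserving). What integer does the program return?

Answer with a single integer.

Initial IR:
  v = 5
  u = v
  a = 0
  d = u - 0
  return d
After constant-fold (5 stmts):
  v = 5
  u = v
  a = 0
  d = u
  return d
After copy-propagate (5 stmts):
  v = 5
  u = 5
  a = 0
  d = 5
  return 5
After constant-fold (5 stmts):
  v = 5
  u = 5
  a = 0
  d = 5
  return 5
After dead-code-elim (1 stmts):
  return 5
Evaluate:
  v = 5  =>  v = 5
  u = v  =>  u = 5
  a = 0  =>  a = 0
  d = u - 0  =>  d = 5
  return d = 5

Answer: 5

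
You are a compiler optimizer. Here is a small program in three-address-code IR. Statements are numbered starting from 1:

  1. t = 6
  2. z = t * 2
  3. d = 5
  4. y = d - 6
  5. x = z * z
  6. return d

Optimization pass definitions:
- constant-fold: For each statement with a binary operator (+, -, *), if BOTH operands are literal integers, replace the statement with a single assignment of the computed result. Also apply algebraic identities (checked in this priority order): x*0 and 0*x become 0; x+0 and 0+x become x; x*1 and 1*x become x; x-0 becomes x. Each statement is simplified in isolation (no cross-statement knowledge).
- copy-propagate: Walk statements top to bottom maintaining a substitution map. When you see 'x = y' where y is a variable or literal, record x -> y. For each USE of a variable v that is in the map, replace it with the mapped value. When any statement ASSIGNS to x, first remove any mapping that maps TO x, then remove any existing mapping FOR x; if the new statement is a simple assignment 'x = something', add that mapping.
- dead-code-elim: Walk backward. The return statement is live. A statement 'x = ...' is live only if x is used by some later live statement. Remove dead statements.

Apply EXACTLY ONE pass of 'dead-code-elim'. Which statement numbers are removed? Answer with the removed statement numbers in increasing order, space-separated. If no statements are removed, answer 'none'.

Backward liveness scan:
Stmt 1 't = 6': DEAD (t not in live set [])
Stmt 2 'z = t * 2': DEAD (z not in live set [])
Stmt 3 'd = 5': KEEP (d is live); live-in = []
Stmt 4 'y = d - 6': DEAD (y not in live set ['d'])
Stmt 5 'x = z * z': DEAD (x not in live set ['d'])
Stmt 6 'return d': KEEP (return); live-in = ['d']
Removed statement numbers: [1, 2, 4, 5]
Surviving IR:
  d = 5
  return d

Answer: 1 2 4 5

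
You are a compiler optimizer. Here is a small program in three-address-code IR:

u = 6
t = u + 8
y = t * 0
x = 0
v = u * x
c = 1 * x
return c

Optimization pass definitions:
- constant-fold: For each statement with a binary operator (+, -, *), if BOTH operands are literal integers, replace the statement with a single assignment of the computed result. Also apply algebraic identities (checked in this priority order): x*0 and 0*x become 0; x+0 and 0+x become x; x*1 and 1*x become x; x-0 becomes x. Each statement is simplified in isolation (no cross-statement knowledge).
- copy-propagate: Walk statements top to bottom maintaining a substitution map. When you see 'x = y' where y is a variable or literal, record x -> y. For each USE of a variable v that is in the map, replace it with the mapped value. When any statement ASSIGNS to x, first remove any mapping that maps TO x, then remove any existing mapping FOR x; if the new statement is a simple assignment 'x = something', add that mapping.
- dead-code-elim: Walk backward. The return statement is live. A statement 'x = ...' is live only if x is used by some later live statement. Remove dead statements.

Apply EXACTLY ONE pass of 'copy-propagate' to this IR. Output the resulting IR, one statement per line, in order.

Applying copy-propagate statement-by-statement:
  [1] u = 6  (unchanged)
  [2] t = u + 8  -> t = 6 + 8
  [3] y = t * 0  (unchanged)
  [4] x = 0  (unchanged)
  [5] v = u * x  -> v = 6 * 0
  [6] c = 1 * x  -> c = 1 * 0
  [7] return c  (unchanged)
Result (7 stmts):
  u = 6
  t = 6 + 8
  y = t * 0
  x = 0
  v = 6 * 0
  c = 1 * 0
  return c

Answer: u = 6
t = 6 + 8
y = t * 0
x = 0
v = 6 * 0
c = 1 * 0
return c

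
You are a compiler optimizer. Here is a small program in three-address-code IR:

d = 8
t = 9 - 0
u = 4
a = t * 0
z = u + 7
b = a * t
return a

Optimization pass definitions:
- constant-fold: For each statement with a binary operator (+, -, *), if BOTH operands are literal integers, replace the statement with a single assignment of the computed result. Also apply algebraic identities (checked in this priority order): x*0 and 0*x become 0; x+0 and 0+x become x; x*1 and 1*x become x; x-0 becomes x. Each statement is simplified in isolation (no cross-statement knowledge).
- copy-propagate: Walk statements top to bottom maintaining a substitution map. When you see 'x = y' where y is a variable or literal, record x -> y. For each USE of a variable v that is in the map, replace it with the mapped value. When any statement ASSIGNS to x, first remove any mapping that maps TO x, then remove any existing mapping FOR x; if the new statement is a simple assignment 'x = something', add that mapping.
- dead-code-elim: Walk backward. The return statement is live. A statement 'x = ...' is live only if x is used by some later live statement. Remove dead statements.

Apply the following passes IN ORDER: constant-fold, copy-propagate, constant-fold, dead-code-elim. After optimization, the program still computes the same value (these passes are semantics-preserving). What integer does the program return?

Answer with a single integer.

Initial IR:
  d = 8
  t = 9 - 0
  u = 4
  a = t * 0
  z = u + 7
  b = a * t
  return a
After constant-fold (7 stmts):
  d = 8
  t = 9
  u = 4
  a = 0
  z = u + 7
  b = a * t
  return a
After copy-propagate (7 stmts):
  d = 8
  t = 9
  u = 4
  a = 0
  z = 4 + 7
  b = 0 * 9
  return 0
After constant-fold (7 stmts):
  d = 8
  t = 9
  u = 4
  a = 0
  z = 11
  b = 0
  return 0
After dead-code-elim (1 stmts):
  return 0
Evaluate:
  d = 8  =>  d = 8
  t = 9 - 0  =>  t = 9
  u = 4  =>  u = 4
  a = t * 0  =>  a = 0
  z = u + 7  =>  z = 11
  b = a * t  =>  b = 0
  return a = 0

Answer: 0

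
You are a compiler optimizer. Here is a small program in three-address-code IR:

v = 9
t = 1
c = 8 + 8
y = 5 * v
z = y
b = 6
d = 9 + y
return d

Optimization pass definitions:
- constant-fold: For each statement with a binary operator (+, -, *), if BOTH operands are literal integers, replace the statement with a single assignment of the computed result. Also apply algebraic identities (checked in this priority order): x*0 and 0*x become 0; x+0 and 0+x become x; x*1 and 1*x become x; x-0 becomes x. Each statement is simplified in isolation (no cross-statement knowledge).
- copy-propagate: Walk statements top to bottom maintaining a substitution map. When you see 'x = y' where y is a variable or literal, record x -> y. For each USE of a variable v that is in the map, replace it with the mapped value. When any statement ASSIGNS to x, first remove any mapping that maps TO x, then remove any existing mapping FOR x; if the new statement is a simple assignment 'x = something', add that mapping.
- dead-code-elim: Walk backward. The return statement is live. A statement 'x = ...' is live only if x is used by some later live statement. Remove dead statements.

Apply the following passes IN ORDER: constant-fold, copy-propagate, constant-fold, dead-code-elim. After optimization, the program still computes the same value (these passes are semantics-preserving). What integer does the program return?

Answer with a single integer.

Initial IR:
  v = 9
  t = 1
  c = 8 + 8
  y = 5 * v
  z = y
  b = 6
  d = 9 + y
  return d
After constant-fold (8 stmts):
  v = 9
  t = 1
  c = 16
  y = 5 * v
  z = y
  b = 6
  d = 9 + y
  return d
After copy-propagate (8 stmts):
  v = 9
  t = 1
  c = 16
  y = 5 * 9
  z = y
  b = 6
  d = 9 + y
  return d
After constant-fold (8 stmts):
  v = 9
  t = 1
  c = 16
  y = 45
  z = y
  b = 6
  d = 9 + y
  return d
After dead-code-elim (3 stmts):
  y = 45
  d = 9 + y
  return d
Evaluate:
  v = 9  =>  v = 9
  t = 1  =>  t = 1
  c = 8 + 8  =>  c = 16
  y = 5 * v  =>  y = 45
  z = y  =>  z = 45
  b = 6  =>  b = 6
  d = 9 + y  =>  d = 54
  return d = 54

Answer: 54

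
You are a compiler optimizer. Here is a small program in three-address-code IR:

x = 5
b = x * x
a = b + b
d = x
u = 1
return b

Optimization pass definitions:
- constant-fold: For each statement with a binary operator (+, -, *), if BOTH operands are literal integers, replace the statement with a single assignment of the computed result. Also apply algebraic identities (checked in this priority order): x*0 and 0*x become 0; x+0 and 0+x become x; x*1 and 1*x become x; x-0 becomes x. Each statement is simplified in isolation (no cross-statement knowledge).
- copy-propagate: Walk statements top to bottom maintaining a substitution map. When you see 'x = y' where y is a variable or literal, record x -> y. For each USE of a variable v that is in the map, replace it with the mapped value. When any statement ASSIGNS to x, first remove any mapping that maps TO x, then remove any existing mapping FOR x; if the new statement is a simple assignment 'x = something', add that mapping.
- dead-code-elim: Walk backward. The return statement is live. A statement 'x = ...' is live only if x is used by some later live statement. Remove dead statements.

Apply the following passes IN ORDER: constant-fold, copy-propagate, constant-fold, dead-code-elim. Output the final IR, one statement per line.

Answer: b = 25
return b

Derivation:
Initial IR:
  x = 5
  b = x * x
  a = b + b
  d = x
  u = 1
  return b
After constant-fold (6 stmts):
  x = 5
  b = x * x
  a = b + b
  d = x
  u = 1
  return b
After copy-propagate (6 stmts):
  x = 5
  b = 5 * 5
  a = b + b
  d = 5
  u = 1
  return b
After constant-fold (6 stmts):
  x = 5
  b = 25
  a = b + b
  d = 5
  u = 1
  return b
After dead-code-elim (2 stmts):
  b = 25
  return b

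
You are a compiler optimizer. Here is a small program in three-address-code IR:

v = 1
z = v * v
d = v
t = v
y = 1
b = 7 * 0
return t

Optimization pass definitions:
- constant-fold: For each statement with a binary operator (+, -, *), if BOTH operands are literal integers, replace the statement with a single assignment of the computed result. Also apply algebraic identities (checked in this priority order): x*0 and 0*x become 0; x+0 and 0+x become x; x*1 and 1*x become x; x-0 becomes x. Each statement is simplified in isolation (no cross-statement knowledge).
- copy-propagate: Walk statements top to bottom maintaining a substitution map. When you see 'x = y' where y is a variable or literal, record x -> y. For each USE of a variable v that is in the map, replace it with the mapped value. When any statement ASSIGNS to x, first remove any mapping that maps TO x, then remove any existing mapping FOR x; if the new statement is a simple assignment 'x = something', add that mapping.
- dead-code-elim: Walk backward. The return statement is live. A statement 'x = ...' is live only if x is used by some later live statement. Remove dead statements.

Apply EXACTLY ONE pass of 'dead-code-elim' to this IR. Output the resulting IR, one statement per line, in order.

Applying dead-code-elim statement-by-statement:
  [7] return t  -> KEEP (return); live=['t']
  [6] b = 7 * 0  -> DEAD (b not live)
  [5] y = 1  -> DEAD (y not live)
  [4] t = v  -> KEEP; live=['v']
  [3] d = v  -> DEAD (d not live)
  [2] z = v * v  -> DEAD (z not live)
  [1] v = 1  -> KEEP; live=[]
Result (3 stmts):
  v = 1
  t = v
  return t

Answer: v = 1
t = v
return t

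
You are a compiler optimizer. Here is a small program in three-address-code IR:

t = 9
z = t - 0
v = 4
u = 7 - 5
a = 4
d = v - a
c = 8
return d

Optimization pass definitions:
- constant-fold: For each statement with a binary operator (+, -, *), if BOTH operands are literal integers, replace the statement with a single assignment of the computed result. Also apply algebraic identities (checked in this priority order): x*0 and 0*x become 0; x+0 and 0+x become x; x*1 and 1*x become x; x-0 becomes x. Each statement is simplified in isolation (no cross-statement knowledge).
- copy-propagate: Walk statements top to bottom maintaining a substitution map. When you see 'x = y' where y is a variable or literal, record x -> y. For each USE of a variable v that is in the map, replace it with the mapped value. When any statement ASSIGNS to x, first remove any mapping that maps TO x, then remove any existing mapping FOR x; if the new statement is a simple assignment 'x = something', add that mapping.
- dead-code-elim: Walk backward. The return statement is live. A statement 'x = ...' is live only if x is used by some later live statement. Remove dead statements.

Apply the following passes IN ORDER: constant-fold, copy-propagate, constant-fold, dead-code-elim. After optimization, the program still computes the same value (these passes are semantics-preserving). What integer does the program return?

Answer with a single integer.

Answer: 0

Derivation:
Initial IR:
  t = 9
  z = t - 0
  v = 4
  u = 7 - 5
  a = 4
  d = v - a
  c = 8
  return d
After constant-fold (8 stmts):
  t = 9
  z = t
  v = 4
  u = 2
  a = 4
  d = v - a
  c = 8
  return d
After copy-propagate (8 stmts):
  t = 9
  z = 9
  v = 4
  u = 2
  a = 4
  d = 4 - 4
  c = 8
  return d
After constant-fold (8 stmts):
  t = 9
  z = 9
  v = 4
  u = 2
  a = 4
  d = 0
  c = 8
  return d
After dead-code-elim (2 stmts):
  d = 0
  return d
Evaluate:
  t = 9  =>  t = 9
  z = t - 0  =>  z = 9
  v = 4  =>  v = 4
  u = 7 - 5  =>  u = 2
  a = 4  =>  a = 4
  d = v - a  =>  d = 0
  c = 8  =>  c = 8
  return d = 0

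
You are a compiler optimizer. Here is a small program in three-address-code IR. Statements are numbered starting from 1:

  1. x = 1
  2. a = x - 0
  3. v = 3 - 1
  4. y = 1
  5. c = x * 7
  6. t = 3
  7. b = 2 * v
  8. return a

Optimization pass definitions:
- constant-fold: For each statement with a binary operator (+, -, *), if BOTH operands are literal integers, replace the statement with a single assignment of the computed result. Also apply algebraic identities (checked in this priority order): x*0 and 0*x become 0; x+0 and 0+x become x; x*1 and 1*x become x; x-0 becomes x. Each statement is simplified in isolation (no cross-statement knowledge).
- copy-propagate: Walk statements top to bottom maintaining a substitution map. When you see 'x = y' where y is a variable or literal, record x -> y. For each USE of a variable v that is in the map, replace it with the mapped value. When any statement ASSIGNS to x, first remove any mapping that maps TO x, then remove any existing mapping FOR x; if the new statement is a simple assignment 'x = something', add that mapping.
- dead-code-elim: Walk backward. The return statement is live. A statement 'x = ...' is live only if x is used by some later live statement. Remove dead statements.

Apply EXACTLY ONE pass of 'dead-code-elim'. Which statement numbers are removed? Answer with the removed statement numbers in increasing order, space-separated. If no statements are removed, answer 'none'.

Answer: 3 4 5 6 7

Derivation:
Backward liveness scan:
Stmt 1 'x = 1': KEEP (x is live); live-in = []
Stmt 2 'a = x - 0': KEEP (a is live); live-in = ['x']
Stmt 3 'v = 3 - 1': DEAD (v not in live set ['a'])
Stmt 4 'y = 1': DEAD (y not in live set ['a'])
Stmt 5 'c = x * 7': DEAD (c not in live set ['a'])
Stmt 6 't = 3': DEAD (t not in live set ['a'])
Stmt 7 'b = 2 * v': DEAD (b not in live set ['a'])
Stmt 8 'return a': KEEP (return); live-in = ['a']
Removed statement numbers: [3, 4, 5, 6, 7]
Surviving IR:
  x = 1
  a = x - 0
  return a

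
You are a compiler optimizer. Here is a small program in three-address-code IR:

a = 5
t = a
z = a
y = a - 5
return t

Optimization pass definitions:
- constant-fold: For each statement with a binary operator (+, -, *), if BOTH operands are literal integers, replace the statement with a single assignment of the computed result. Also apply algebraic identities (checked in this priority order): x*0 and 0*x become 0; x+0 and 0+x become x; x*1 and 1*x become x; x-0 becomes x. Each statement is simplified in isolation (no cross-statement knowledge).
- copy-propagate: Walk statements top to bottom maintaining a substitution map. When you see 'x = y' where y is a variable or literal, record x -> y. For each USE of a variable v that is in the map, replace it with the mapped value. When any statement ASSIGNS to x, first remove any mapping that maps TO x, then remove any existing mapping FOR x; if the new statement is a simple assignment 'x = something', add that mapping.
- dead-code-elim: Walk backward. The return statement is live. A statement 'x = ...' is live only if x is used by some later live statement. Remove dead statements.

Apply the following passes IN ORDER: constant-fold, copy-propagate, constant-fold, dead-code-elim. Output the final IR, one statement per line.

Answer: return 5

Derivation:
Initial IR:
  a = 5
  t = a
  z = a
  y = a - 5
  return t
After constant-fold (5 stmts):
  a = 5
  t = a
  z = a
  y = a - 5
  return t
After copy-propagate (5 stmts):
  a = 5
  t = 5
  z = 5
  y = 5 - 5
  return 5
After constant-fold (5 stmts):
  a = 5
  t = 5
  z = 5
  y = 0
  return 5
After dead-code-elim (1 stmts):
  return 5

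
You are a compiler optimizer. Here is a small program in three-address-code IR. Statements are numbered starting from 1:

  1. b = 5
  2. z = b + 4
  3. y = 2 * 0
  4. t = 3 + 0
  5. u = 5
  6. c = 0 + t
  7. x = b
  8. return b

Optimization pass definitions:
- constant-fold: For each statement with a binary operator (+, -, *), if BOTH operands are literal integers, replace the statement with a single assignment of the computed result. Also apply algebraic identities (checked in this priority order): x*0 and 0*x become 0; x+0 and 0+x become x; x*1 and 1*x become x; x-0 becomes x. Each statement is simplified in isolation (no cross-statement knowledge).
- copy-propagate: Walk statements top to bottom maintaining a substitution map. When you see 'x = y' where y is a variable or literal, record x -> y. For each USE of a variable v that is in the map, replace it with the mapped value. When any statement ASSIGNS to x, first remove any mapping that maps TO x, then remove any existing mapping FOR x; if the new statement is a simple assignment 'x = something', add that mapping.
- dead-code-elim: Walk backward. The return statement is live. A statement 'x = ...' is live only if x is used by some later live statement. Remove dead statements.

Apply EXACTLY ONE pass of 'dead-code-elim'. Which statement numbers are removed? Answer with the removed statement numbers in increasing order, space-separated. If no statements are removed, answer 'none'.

Backward liveness scan:
Stmt 1 'b = 5': KEEP (b is live); live-in = []
Stmt 2 'z = b + 4': DEAD (z not in live set ['b'])
Stmt 3 'y = 2 * 0': DEAD (y not in live set ['b'])
Stmt 4 't = 3 + 0': DEAD (t not in live set ['b'])
Stmt 5 'u = 5': DEAD (u not in live set ['b'])
Stmt 6 'c = 0 + t': DEAD (c not in live set ['b'])
Stmt 7 'x = b': DEAD (x not in live set ['b'])
Stmt 8 'return b': KEEP (return); live-in = ['b']
Removed statement numbers: [2, 3, 4, 5, 6, 7]
Surviving IR:
  b = 5
  return b

Answer: 2 3 4 5 6 7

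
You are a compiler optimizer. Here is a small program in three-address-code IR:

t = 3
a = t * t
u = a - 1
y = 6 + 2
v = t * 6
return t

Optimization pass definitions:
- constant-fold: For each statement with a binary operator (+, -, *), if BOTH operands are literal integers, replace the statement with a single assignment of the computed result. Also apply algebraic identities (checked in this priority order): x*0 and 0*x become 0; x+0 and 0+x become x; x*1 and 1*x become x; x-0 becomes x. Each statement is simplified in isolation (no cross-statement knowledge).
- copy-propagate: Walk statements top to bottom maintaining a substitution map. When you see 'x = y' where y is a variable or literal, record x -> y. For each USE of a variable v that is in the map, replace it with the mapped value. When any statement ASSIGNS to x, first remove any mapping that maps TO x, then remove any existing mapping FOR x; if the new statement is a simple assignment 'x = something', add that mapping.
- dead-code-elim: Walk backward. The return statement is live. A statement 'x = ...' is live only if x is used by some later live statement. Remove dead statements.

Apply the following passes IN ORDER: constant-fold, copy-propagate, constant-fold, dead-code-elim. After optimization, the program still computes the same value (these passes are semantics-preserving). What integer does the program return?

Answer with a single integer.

Answer: 3

Derivation:
Initial IR:
  t = 3
  a = t * t
  u = a - 1
  y = 6 + 2
  v = t * 6
  return t
After constant-fold (6 stmts):
  t = 3
  a = t * t
  u = a - 1
  y = 8
  v = t * 6
  return t
After copy-propagate (6 stmts):
  t = 3
  a = 3 * 3
  u = a - 1
  y = 8
  v = 3 * 6
  return 3
After constant-fold (6 stmts):
  t = 3
  a = 9
  u = a - 1
  y = 8
  v = 18
  return 3
After dead-code-elim (1 stmts):
  return 3
Evaluate:
  t = 3  =>  t = 3
  a = t * t  =>  a = 9
  u = a - 1  =>  u = 8
  y = 6 + 2  =>  y = 8
  v = t * 6  =>  v = 18
  return t = 3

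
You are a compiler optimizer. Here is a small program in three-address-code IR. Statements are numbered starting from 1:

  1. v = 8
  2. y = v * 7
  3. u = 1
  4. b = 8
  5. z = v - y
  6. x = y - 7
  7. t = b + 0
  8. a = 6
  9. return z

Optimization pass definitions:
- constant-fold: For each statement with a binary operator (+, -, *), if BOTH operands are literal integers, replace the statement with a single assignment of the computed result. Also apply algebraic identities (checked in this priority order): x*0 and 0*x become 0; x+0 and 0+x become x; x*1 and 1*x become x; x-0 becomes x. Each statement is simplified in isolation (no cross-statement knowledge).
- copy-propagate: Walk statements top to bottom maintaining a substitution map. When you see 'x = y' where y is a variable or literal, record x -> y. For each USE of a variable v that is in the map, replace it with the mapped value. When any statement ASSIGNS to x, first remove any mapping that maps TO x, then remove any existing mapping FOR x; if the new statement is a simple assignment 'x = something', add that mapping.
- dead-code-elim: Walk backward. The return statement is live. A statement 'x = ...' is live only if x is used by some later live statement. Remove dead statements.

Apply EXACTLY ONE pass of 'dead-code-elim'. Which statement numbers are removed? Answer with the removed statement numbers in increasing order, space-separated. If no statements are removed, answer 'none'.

Backward liveness scan:
Stmt 1 'v = 8': KEEP (v is live); live-in = []
Stmt 2 'y = v * 7': KEEP (y is live); live-in = ['v']
Stmt 3 'u = 1': DEAD (u not in live set ['v', 'y'])
Stmt 4 'b = 8': DEAD (b not in live set ['v', 'y'])
Stmt 5 'z = v - y': KEEP (z is live); live-in = ['v', 'y']
Stmt 6 'x = y - 7': DEAD (x not in live set ['z'])
Stmt 7 't = b + 0': DEAD (t not in live set ['z'])
Stmt 8 'a = 6': DEAD (a not in live set ['z'])
Stmt 9 'return z': KEEP (return); live-in = ['z']
Removed statement numbers: [3, 4, 6, 7, 8]
Surviving IR:
  v = 8
  y = v * 7
  z = v - y
  return z

Answer: 3 4 6 7 8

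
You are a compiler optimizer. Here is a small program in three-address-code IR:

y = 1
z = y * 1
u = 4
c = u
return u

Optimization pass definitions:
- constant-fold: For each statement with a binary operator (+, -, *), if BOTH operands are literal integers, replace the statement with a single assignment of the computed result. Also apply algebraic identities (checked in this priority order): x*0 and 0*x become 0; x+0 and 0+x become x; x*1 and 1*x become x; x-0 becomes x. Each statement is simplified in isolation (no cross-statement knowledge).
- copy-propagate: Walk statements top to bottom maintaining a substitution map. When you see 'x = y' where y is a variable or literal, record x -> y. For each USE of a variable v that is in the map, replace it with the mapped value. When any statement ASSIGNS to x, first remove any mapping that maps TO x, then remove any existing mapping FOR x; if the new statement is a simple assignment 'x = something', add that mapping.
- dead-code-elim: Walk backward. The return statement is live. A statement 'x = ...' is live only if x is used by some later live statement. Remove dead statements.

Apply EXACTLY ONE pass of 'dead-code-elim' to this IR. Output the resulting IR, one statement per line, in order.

Applying dead-code-elim statement-by-statement:
  [5] return u  -> KEEP (return); live=['u']
  [4] c = u  -> DEAD (c not live)
  [3] u = 4  -> KEEP; live=[]
  [2] z = y * 1  -> DEAD (z not live)
  [1] y = 1  -> DEAD (y not live)
Result (2 stmts):
  u = 4
  return u

Answer: u = 4
return u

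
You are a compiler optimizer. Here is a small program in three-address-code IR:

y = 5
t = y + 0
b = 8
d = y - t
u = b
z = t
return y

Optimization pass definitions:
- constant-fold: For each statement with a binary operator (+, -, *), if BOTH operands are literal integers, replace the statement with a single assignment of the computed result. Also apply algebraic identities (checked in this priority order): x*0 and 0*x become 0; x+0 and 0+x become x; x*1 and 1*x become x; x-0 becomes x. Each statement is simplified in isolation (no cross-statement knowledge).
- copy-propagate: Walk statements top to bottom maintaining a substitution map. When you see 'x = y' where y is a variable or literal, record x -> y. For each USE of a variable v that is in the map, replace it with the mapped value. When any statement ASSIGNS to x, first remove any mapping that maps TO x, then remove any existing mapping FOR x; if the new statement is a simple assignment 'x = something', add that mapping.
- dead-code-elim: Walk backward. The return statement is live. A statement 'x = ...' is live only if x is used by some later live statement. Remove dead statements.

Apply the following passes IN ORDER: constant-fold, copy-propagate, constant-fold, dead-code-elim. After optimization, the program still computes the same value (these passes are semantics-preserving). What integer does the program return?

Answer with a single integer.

Answer: 5

Derivation:
Initial IR:
  y = 5
  t = y + 0
  b = 8
  d = y - t
  u = b
  z = t
  return y
After constant-fold (7 stmts):
  y = 5
  t = y
  b = 8
  d = y - t
  u = b
  z = t
  return y
After copy-propagate (7 stmts):
  y = 5
  t = 5
  b = 8
  d = 5 - 5
  u = 8
  z = 5
  return 5
After constant-fold (7 stmts):
  y = 5
  t = 5
  b = 8
  d = 0
  u = 8
  z = 5
  return 5
After dead-code-elim (1 stmts):
  return 5
Evaluate:
  y = 5  =>  y = 5
  t = y + 0  =>  t = 5
  b = 8  =>  b = 8
  d = y - t  =>  d = 0
  u = b  =>  u = 8
  z = t  =>  z = 5
  return y = 5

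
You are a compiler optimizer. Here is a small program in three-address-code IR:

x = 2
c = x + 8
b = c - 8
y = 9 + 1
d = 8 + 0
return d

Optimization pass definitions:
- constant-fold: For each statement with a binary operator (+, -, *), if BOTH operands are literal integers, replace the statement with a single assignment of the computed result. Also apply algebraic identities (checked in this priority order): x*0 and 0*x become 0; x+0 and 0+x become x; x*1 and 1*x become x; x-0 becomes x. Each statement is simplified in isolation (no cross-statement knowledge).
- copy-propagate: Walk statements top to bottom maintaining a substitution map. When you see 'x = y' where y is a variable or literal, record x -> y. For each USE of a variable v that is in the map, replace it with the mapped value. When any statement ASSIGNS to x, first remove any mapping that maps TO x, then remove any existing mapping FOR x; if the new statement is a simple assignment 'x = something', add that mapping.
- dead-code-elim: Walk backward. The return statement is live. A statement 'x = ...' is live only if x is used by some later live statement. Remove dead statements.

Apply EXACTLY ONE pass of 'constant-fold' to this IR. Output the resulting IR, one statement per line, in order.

Applying constant-fold statement-by-statement:
  [1] x = 2  (unchanged)
  [2] c = x + 8  (unchanged)
  [3] b = c - 8  (unchanged)
  [4] y = 9 + 1  -> y = 10
  [5] d = 8 + 0  -> d = 8
  [6] return d  (unchanged)
Result (6 stmts):
  x = 2
  c = x + 8
  b = c - 8
  y = 10
  d = 8
  return d

Answer: x = 2
c = x + 8
b = c - 8
y = 10
d = 8
return d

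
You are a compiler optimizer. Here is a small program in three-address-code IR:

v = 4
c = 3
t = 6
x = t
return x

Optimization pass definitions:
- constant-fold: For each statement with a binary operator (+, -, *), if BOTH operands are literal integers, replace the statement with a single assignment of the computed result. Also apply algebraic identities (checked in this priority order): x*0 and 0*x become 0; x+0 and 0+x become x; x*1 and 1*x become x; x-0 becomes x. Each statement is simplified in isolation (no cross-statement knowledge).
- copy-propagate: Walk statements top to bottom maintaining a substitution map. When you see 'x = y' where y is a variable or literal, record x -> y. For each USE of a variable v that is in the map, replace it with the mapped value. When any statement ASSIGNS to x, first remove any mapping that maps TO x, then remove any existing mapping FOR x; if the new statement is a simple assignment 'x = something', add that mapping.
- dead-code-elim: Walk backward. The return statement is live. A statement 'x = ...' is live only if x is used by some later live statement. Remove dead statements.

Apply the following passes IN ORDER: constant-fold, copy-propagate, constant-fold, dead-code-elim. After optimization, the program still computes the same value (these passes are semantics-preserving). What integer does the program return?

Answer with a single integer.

Initial IR:
  v = 4
  c = 3
  t = 6
  x = t
  return x
After constant-fold (5 stmts):
  v = 4
  c = 3
  t = 6
  x = t
  return x
After copy-propagate (5 stmts):
  v = 4
  c = 3
  t = 6
  x = 6
  return 6
After constant-fold (5 stmts):
  v = 4
  c = 3
  t = 6
  x = 6
  return 6
After dead-code-elim (1 stmts):
  return 6
Evaluate:
  v = 4  =>  v = 4
  c = 3  =>  c = 3
  t = 6  =>  t = 6
  x = t  =>  x = 6
  return x = 6

Answer: 6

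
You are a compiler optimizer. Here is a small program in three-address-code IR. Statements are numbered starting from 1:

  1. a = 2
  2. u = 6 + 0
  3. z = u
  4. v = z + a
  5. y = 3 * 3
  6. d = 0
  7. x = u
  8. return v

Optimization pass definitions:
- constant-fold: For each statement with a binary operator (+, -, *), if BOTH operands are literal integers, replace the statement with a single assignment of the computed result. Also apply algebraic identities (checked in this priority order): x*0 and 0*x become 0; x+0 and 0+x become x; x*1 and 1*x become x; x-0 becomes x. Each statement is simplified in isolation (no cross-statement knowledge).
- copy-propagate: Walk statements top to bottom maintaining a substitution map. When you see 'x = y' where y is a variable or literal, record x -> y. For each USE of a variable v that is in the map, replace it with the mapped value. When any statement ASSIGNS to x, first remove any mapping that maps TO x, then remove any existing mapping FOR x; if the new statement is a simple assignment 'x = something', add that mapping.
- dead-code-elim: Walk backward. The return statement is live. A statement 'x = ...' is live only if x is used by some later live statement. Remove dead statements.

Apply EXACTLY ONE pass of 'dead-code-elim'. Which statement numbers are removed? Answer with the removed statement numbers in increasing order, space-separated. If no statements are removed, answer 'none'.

Answer: 5 6 7

Derivation:
Backward liveness scan:
Stmt 1 'a = 2': KEEP (a is live); live-in = []
Stmt 2 'u = 6 + 0': KEEP (u is live); live-in = ['a']
Stmt 3 'z = u': KEEP (z is live); live-in = ['a', 'u']
Stmt 4 'v = z + a': KEEP (v is live); live-in = ['a', 'z']
Stmt 5 'y = 3 * 3': DEAD (y not in live set ['v'])
Stmt 6 'd = 0': DEAD (d not in live set ['v'])
Stmt 7 'x = u': DEAD (x not in live set ['v'])
Stmt 8 'return v': KEEP (return); live-in = ['v']
Removed statement numbers: [5, 6, 7]
Surviving IR:
  a = 2
  u = 6 + 0
  z = u
  v = z + a
  return v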